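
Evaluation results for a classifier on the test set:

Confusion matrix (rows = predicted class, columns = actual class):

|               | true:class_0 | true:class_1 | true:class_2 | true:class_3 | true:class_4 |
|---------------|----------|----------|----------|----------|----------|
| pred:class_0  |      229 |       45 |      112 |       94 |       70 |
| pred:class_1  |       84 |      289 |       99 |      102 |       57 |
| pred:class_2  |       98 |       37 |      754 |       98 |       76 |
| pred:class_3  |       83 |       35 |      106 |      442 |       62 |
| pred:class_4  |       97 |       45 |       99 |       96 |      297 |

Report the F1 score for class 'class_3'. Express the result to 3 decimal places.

0.567

Treat 'class_3' as positive and all other classes as negative.
F1 score = 2·TP/(2·TP+FP+FN).
class_3: TP=442, FP=83+35+106+62=286, FN=94+102+98+96=390 → 884/1560 = 0.5667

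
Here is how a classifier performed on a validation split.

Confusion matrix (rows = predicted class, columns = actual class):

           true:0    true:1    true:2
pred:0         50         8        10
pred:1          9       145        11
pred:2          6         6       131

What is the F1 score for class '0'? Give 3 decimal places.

Take TP from the diagonal, FP from the rest of the '0' prediction marginal, FN from the rest of the '0' actual marginal.
F1 score = 2·TP/(2·TP+FP+FN).
0: TP=50, FP=8+10=18, FN=9+6=15 → 100/133 = 0.7519

0.752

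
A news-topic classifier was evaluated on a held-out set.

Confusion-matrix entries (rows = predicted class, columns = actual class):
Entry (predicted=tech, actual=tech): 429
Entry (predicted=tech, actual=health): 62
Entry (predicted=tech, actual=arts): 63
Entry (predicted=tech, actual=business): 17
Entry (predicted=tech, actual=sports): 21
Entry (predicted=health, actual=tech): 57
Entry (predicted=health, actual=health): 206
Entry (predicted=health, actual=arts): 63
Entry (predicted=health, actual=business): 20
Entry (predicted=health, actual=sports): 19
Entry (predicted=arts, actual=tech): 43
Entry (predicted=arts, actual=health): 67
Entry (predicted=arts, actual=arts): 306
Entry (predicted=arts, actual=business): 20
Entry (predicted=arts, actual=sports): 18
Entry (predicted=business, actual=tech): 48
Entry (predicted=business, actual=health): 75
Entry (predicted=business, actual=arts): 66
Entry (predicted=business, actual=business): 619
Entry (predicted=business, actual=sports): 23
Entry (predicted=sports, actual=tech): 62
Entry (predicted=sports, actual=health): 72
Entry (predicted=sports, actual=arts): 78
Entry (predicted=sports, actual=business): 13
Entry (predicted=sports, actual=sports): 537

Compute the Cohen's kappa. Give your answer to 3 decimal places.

Observed agreement pₒ = trace/N = 2097/3004 = 0.6981
Expected agreement pₑ = Σ (rowᵢ·colᵢ)/N² = (639·592 + 482·365 + 576·454 + 689·831 + 618·762)/3004² = 0.2060
κ = (pₒ − pₑ)/(1 − pₑ) = (0.6981 − 0.2060)/(1 − 0.2060) = 0.620

0.620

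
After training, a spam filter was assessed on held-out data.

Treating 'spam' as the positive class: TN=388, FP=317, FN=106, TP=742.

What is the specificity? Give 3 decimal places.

0.550

Specificity = TN/(TN+FP) = 388/(388+317) = 0.550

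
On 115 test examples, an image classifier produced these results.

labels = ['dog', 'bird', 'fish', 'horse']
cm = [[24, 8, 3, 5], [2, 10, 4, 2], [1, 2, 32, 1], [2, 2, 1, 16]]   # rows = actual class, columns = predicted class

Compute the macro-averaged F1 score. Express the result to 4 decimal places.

0.6872

Per-class F1 score (2·TP/(2·TP+FP+FN)):
  dog: TP=24, FP=2+1+2=5, FN=8+3+5=16 → 48/69 = 0.69565
  bird: TP=10, FP=8+2+2=12, FN=2+4+2=8 → 20/40 = 0.50000
  fish: TP=32, FP=3+4+1=8, FN=1+2+1=4 → 64/76 = 0.84211
  horse: TP=16, FP=5+2+1=8, FN=2+2+1=5 → 32/45 = 0.71111
Macro-F1 score = mean = (0.69565 + 0.50000 + 0.84211 + 0.71111) / 4 = 0.6872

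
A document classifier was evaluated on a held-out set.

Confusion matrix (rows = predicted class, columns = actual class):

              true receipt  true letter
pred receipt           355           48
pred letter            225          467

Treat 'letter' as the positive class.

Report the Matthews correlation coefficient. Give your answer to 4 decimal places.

MCC = (TP·TN − FP·FN) / √((TP+FP)(TP+FN)(TN+FP)(TN+FN))
Numerator = 467·355 − 225·48 = 154985
Denominator = √(692·515·580·403) = √83300261200 = 288617.8463
MCC = 154985 / 288617.8463 = 0.5370

0.5370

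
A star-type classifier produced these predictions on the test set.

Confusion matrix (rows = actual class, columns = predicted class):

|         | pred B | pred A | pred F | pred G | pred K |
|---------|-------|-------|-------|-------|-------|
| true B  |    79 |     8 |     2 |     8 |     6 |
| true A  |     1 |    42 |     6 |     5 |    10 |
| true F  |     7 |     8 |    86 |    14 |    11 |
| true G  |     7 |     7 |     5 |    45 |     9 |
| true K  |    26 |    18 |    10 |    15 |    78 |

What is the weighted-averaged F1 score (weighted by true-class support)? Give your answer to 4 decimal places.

0.6446

Per-class F1 score (2·TP/(2·TP+FP+FN)):
  B: TP=79, FP=1+7+7+26=41, FN=8+2+8+6=24 → 158/223 = 0.70852
  A: TP=42, FP=8+8+7+18=41, FN=1+6+5+10=22 → 84/147 = 0.57143
  F: TP=86, FP=2+6+5+10=23, FN=7+8+14+11=40 → 172/235 = 0.73191
  G: TP=45, FP=8+5+14+15=42, FN=7+7+5+9=28 → 90/160 = 0.56250
  K: TP=78, FP=6+10+11+9=36, FN=26+18+10+15=69 → 156/261 = 0.59770
Weighted-F1 score = Σ (supportᵢ/N)·F1 scoreᵢ with N=513: (103/513)·0.70852 + (64/513)·0.57143 + (126/513)·0.73191 + (73/513)·0.56250 + (147/513)·0.59770 = 0.6446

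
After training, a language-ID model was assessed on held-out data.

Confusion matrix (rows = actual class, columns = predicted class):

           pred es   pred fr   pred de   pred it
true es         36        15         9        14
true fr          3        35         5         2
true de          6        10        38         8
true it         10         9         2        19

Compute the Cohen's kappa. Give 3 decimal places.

Observed agreement pₒ = trace/N = 128/221 = 0.5792
Expected agreement pₑ = Σ (rowᵢ·colᵢ)/N² = (74·55 + 45·69 + 62·54 + 40·43)/221² = 0.2507
κ = (pₒ − pₑ)/(1 − pₑ) = (0.5792 − 0.2507)/(1 − 0.2507) = 0.438

0.438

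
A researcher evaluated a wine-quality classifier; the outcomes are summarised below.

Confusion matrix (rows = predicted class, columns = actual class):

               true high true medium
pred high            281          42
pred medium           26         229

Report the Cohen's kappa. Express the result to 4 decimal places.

Observed agreement pₒ = trace/N = 510/578 = 0.88235
Expected agreement pₑ = Σ (rowᵢ·colᵢ)/N² = (307·323 + 271·255)/578² = 0.50366
κ = (pₒ − pₑ)/(1 − pₑ) = (0.88235 − 0.50366)/(1 − 0.50366) = 0.7630

0.7630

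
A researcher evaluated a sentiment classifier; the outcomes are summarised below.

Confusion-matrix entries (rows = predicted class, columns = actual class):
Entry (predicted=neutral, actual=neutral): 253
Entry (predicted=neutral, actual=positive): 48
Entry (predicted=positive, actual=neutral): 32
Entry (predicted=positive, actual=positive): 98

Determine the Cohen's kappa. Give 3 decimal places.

Observed agreement pₒ = trace/N = 351/431 = 0.8144
Expected agreement pₑ = Σ (rowᵢ·colᵢ)/N² = (285·301 + 146·130)/431² = 0.5640
κ = (pₒ − pₑ)/(1 − pₑ) = (0.8144 − 0.5640)/(1 − 0.5640) = 0.574

0.574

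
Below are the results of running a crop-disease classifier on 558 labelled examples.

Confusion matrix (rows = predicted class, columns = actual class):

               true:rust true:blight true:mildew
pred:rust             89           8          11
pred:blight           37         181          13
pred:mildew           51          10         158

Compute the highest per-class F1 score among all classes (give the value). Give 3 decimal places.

0.842

Per-class F1 score (2·TP/(2·TP+FP+FN)):
  rust: TP=89, FP=8+11=19, FN=37+51=88 → 178/285 = 0.6246
  blight: TP=181, FP=37+13=50, FN=8+10=18 → 362/430 = 0.8419
  mildew: TP=158, FP=51+10=61, FN=11+13=24 → 316/401 = 0.7880
Highest is class 'blight' with F1 score = 0.842.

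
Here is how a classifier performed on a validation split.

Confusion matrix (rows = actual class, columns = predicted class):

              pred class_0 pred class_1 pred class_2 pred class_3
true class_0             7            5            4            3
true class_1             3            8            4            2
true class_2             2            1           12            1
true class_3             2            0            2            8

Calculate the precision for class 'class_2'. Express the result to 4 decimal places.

precision = TP/(TP+FP).
class_2: TP=12, FP=4+4+2=10 → 12/22 = 0.54545

0.5455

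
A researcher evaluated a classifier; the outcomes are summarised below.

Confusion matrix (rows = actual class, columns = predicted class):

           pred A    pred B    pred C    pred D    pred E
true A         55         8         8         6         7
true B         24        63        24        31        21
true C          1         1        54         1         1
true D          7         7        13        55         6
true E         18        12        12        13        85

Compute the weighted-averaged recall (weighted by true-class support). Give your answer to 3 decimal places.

0.585

Per-class recall (TP/(TP+FN)):
  A: TP=55, FN=8+8+6+7=29 → 55/84 = 0.6548
  B: TP=63, FN=24+24+31+21=100 → 63/163 = 0.3865
  C: TP=54, FN=1+1+1+1=4 → 54/58 = 0.9310
  D: TP=55, FN=7+7+13+6=33 → 55/88 = 0.6250
  E: TP=85, FN=18+12+12+13=55 → 85/140 = 0.6071
Weighted-recall = Σ (supportᵢ/N)·recallᵢ with N=533: (84/533)·0.6548 + (163/533)·0.3865 + (58/533)·0.9310 + (88/533)·0.6250 + (140/533)·0.6071 = 0.585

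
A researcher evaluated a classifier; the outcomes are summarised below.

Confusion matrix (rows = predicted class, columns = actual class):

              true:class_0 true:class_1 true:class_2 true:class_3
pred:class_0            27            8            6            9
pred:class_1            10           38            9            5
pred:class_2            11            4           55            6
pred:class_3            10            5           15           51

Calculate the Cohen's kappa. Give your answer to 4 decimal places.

0.5104

Observed agreement pₒ = trace/N = 171/269 = 0.63569
Expected agreement pₑ = Σ (rowᵢ·colᵢ)/N² = (58·50 + 55·62 + 85·76 + 71·81)/269² = 0.25595
κ = (pₒ − pₑ)/(1 − pₑ) = (0.63569 − 0.25595)/(1 − 0.25595) = 0.5104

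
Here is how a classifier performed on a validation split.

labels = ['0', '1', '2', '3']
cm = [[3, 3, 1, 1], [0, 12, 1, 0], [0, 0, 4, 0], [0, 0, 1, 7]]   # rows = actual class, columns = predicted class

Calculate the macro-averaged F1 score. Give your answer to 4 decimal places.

0.7512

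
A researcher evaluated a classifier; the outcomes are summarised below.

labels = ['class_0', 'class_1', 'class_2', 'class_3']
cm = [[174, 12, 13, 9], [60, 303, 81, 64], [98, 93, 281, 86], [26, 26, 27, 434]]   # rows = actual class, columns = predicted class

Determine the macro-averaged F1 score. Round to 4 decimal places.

0.6571

Per-class F1 score (2·TP/(2·TP+FP+FN)):
  class_0: TP=174, FP=60+98+26=184, FN=12+13+9=34 → 348/566 = 0.61484
  class_1: TP=303, FP=12+93+26=131, FN=60+81+64=205 → 606/942 = 0.64331
  class_2: TP=281, FP=13+81+27=121, FN=98+93+86=277 → 562/960 = 0.58542
  class_3: TP=434, FP=9+64+86=159, FN=26+26+27=79 → 868/1106 = 0.78481
Macro-F1 score = mean = (0.61484 + 0.64331 + 0.58542 + 0.78481) / 4 = 0.6571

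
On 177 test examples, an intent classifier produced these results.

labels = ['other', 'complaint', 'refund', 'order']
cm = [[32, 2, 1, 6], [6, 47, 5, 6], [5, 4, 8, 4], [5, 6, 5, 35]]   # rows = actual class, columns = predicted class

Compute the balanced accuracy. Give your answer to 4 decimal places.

0.6455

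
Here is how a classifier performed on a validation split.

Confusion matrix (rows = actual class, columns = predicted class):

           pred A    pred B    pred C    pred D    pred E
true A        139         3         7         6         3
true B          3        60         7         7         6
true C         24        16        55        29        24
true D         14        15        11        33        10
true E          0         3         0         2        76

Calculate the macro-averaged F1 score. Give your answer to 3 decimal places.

Per-class F1 score (2·TP/(2·TP+FP+FN)):
  A: TP=139, FP=3+24+14+0=41, FN=3+7+6+3=19 → 278/338 = 0.8225
  B: TP=60, FP=3+16+15+3=37, FN=3+7+7+6=23 → 120/180 = 0.6667
  C: TP=55, FP=7+7+11+0=25, FN=24+16+29+24=93 → 110/228 = 0.4825
  D: TP=33, FP=6+7+29+2=44, FN=14+15+11+10=50 → 66/160 = 0.4125
  E: TP=76, FP=3+6+24+10=43, FN=0+3+0+2=5 → 152/200 = 0.7600
Macro-F1 score = mean = (0.8225 + 0.6667 + 0.4825 + 0.4125 + 0.7600) / 5 = 0.629

0.629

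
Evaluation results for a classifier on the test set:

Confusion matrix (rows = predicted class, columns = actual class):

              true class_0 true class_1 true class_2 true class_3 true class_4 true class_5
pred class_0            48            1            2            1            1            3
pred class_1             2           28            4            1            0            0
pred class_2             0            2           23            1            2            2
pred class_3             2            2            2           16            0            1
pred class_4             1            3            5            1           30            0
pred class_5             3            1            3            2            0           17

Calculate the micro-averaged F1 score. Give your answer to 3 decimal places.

Micro-averaging pools counts across classes: ΣTP=162, ΣFP=48, ΣFN=48.
Micro-F1 score = 2·TP/(2·TP+FP+FN) on pooled counts = 0.771 (equals overall accuracy in single-label multiclass).

0.771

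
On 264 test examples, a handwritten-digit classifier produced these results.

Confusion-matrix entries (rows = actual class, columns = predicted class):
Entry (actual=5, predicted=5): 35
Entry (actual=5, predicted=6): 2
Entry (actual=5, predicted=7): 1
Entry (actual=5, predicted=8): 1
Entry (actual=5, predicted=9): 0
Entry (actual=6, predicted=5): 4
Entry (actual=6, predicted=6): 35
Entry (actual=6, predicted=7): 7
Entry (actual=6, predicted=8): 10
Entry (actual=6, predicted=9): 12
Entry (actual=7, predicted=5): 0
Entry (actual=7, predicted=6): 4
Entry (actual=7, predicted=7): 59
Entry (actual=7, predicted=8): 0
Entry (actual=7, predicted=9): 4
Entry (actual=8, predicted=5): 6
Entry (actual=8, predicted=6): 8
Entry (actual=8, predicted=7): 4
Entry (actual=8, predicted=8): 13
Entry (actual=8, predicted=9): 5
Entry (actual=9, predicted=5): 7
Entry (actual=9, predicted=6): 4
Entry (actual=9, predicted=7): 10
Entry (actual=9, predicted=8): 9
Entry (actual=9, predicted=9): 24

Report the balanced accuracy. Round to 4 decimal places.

Balanced accuracy = mean of per-class recall.
  5: recall = 35/39 = 0.89744
  6: recall = 35/68 = 0.51471
  7: recall = 59/67 = 0.88060
  8: recall = 13/36 = 0.36111
  9: recall = 24/54 = 0.44444
Mean = (0.89744 + 0.51471 + 0.88060 + 0.36111 + 0.44444) / 5 = 0.6197

0.6197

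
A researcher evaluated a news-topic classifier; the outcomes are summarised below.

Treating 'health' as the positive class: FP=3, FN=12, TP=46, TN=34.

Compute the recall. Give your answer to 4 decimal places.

0.7931

Recall = TP/(TP+FN) = 46/(46+12) = 46/58 = 0.7931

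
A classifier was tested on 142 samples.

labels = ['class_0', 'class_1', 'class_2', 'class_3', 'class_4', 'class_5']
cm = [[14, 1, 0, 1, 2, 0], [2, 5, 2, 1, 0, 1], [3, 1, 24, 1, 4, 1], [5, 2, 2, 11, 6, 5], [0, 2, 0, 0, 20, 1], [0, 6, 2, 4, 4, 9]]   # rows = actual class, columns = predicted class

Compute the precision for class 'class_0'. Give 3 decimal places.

One-vs-rest for 'class_0': TP = diagonal; FP = other classes predicted 'class_0'; FN = 'class_0' predicted as other.
precision = TP/(TP+FP).
class_0: TP=14, FP=2+3+5+0+0=10 → 14/24 = 0.5833

0.583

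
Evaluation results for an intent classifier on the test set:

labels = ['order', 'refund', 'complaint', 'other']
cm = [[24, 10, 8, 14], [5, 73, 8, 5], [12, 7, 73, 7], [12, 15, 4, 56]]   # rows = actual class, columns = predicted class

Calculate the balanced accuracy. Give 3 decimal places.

0.653

Balanced accuracy = mean of per-class recall.
  order: recall = 24/56 = 0.4286
  refund: recall = 73/91 = 0.8022
  complaint: recall = 73/99 = 0.7374
  other: recall = 56/87 = 0.6437
Mean = (0.4286 + 0.8022 + 0.7374 + 0.6437) / 4 = 0.653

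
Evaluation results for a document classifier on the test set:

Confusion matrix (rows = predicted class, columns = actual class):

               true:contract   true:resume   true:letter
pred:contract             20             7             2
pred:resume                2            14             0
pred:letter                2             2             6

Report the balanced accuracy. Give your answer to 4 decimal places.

0.7307

Balanced accuracy = mean of per-class recall.
  contract: recall = 20/24 = 0.83333
  resume: recall = 14/23 = 0.60870
  letter: recall = 6/8 = 0.75000
Mean = (0.83333 + 0.60870 + 0.75000) / 3 = 0.7307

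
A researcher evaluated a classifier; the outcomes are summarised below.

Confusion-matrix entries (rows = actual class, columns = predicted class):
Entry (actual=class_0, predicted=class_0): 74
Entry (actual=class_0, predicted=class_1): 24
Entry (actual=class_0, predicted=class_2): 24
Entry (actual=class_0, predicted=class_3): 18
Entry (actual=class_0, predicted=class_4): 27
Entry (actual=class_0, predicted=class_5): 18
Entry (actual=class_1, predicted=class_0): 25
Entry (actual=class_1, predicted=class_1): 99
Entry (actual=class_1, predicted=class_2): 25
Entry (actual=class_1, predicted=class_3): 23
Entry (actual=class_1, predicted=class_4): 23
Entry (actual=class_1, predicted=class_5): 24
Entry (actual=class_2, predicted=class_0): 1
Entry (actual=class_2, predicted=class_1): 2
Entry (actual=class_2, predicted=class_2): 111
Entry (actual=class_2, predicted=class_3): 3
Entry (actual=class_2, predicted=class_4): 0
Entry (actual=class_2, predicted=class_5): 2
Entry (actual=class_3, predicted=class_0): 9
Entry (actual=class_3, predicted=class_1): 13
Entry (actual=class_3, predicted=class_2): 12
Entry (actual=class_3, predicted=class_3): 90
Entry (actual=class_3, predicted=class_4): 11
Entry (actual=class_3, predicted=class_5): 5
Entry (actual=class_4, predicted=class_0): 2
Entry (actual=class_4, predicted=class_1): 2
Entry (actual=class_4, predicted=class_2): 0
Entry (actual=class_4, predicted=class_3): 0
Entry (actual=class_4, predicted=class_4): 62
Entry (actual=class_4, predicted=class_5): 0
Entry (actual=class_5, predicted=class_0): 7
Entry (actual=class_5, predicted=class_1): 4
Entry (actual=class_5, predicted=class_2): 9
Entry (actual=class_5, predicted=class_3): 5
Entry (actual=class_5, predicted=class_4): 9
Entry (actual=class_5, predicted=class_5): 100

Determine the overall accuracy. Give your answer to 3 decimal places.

0.621

Accuracy = trace / total = (74+99+111+90+62+100=536) / 863 = 536/863 = 0.621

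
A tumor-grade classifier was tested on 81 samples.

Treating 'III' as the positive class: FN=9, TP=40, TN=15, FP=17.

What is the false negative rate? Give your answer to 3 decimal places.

FNR = FN/(FN+TP) = 9/(9+40) = 0.184

0.184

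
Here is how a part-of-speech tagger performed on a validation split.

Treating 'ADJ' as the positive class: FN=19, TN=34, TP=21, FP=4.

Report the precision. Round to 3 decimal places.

0.840

Precision = TP/(TP+FP) = 21/(21+4) = 21/25 = 0.840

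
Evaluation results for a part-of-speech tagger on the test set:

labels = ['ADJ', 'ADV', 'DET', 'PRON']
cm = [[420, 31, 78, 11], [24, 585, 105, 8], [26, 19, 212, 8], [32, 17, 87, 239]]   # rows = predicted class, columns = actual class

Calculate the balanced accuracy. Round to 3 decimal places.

Balanced accuracy = mean of per-class recall.
  ADJ: recall = 420/502 = 0.8367
  ADV: recall = 585/652 = 0.8972
  DET: recall = 212/482 = 0.4398
  PRON: recall = 239/266 = 0.8985
Mean = (0.8367 + 0.8972 + 0.4398 + 0.8985) / 4 = 0.768

0.768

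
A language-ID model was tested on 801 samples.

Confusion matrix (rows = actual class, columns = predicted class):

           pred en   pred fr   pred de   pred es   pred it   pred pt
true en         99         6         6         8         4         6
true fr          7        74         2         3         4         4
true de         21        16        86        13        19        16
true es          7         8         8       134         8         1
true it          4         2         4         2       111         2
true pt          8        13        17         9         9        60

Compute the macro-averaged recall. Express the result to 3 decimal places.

Per-class recall (TP/(TP+FN)):
  en: TP=99, FN=6+6+8+4+6=30 → 99/129 = 0.7674
  fr: TP=74, FN=7+2+3+4+4=20 → 74/94 = 0.7872
  de: TP=86, FN=21+16+13+19+16=85 → 86/171 = 0.5029
  es: TP=134, FN=7+8+8+8+1=32 → 134/166 = 0.8072
  it: TP=111, FN=4+2+4+2+2=14 → 111/125 = 0.8880
  pt: TP=60, FN=8+13+17+9+9=56 → 60/116 = 0.5172
Macro-recall = mean = (0.7674 + 0.7872 + 0.5029 + 0.8072 + 0.8880 + 0.5172) / 6 = 0.712

0.712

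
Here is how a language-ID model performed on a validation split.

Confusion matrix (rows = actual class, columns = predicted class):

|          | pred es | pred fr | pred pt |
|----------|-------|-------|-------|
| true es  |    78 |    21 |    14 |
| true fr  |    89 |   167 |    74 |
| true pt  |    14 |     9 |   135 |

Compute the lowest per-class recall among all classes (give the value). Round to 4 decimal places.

Per-class recall (TP/(TP+FN)):
  es: TP=78, FN=21+14=35 → 78/113 = 0.69027
  fr: TP=167, FN=89+74=163 → 167/330 = 0.50606
  pt: TP=135, FN=14+9=23 → 135/158 = 0.85443
Lowest is class 'fr' with recall = 0.5061.

0.5061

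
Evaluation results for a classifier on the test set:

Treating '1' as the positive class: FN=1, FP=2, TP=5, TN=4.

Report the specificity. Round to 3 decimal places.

0.667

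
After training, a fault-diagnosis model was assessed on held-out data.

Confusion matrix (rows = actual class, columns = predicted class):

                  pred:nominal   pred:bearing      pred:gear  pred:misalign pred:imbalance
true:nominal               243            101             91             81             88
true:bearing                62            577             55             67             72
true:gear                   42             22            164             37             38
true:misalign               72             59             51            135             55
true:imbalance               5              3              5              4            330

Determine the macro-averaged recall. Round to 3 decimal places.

Per-class recall (TP/(TP+FN)):
  nominal: TP=243, FN=101+91+81+88=361 → 243/604 = 0.4023
  bearing: TP=577, FN=62+55+67+72=256 → 577/833 = 0.6927
  gear: TP=164, FN=42+22+37+38=139 → 164/303 = 0.5413
  misalign: TP=135, FN=72+59+51+55=237 → 135/372 = 0.3629
  imbalance: TP=330, FN=5+3+5+4=17 → 330/347 = 0.9510
Macro-recall = mean = (0.4023 + 0.6927 + 0.5413 + 0.3629 + 0.9510) / 5 = 0.590

0.590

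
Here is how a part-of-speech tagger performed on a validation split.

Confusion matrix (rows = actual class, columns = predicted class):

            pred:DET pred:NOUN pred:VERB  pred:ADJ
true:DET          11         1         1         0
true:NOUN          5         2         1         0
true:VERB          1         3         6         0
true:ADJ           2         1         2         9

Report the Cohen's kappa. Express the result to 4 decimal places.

Observed agreement pₒ = trace/N = 28/45 = 0.62222
Expected agreement pₑ = Σ (rowᵢ·colᵢ)/N² = (13·19 + 8·7 + 10·10 + 14·9)/45² = 0.26123
κ = (pₒ − pₑ)/(1 − pₑ) = (0.62222 − 0.26123)/(1 − 0.26123) = 0.4886

0.4886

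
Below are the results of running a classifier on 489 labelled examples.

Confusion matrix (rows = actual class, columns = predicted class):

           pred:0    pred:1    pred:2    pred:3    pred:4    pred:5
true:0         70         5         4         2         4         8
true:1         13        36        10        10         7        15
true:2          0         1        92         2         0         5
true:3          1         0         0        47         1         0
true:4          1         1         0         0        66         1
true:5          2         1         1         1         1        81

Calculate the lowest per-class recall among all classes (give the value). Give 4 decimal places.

0.3956

Per-class recall (TP/(TP+FN)):
  0: TP=70, FN=5+4+2+4+8=23 → 70/93 = 0.75269
  1: TP=36, FN=13+10+10+7+15=55 → 36/91 = 0.39560
  2: TP=92, FN=0+1+2+0+5=8 → 92/100 = 0.92000
  3: TP=47, FN=1+0+0+1+0=2 → 47/49 = 0.95918
  4: TP=66, FN=1+1+0+0+1=3 → 66/69 = 0.95652
  5: TP=81, FN=2+1+1+1+1=6 → 81/87 = 0.93103
Lowest is class '1' with recall = 0.3956.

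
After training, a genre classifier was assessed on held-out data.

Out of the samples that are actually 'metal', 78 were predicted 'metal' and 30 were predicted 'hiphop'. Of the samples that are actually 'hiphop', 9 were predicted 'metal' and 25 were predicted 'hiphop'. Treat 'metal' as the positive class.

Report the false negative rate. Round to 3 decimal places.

0.278

FNR = FN/(FN+TP) = 30/(30+78) = 0.278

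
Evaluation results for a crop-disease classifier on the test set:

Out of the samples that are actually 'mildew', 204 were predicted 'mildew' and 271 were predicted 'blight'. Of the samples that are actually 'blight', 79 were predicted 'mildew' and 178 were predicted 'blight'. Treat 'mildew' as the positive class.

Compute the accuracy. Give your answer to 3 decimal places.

0.522

Accuracy = (TP+TN)/N = (204+178)/732 = 0.522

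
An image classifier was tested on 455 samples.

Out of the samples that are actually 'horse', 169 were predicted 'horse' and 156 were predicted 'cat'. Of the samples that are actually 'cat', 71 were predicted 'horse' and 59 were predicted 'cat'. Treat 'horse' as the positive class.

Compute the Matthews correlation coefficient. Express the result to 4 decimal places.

-0.0237

MCC = (TP·TN − FP·FN) / √((TP+FP)(TP+FN)(TN+FP)(TN+FN))
Numerator = 169·59 − 71·156 = -1105
Denominator = √(240·325·130·215) = √2180100000 = 46691.5410
MCC = -1105 / 46691.5410 = -0.0237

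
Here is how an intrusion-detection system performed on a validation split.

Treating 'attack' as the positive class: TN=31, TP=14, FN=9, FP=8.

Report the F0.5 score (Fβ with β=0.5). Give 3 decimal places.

0.631

Fβ = (1+β²)·TP / ((1+β²)·TP + β²·FN + FP), with β²=1/4
= 1.25·14 / (1.25·14 + 0.25·9 + 8) = 0.631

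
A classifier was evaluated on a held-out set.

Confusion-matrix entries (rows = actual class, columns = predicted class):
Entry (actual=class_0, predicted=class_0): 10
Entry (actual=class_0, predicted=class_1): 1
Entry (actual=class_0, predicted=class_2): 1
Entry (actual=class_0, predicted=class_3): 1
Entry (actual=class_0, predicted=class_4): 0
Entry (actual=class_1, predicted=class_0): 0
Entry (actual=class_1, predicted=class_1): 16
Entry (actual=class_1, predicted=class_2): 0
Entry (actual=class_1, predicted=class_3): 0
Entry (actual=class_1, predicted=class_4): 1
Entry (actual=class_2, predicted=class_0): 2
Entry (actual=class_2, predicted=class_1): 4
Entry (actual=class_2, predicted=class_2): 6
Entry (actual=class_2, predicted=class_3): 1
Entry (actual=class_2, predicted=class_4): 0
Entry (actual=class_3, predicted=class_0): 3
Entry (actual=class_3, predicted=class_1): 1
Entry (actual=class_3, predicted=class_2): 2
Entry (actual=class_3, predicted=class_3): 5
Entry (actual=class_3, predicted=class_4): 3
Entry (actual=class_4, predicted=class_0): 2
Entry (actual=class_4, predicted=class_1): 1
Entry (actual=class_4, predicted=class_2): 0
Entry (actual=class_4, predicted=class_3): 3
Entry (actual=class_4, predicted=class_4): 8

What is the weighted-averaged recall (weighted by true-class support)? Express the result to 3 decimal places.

0.634

Per-class recall (TP/(TP+FN)):
  class_0: TP=10, FN=1+1+1+0=3 → 10/13 = 0.7692
  class_1: TP=16, FN=0+0+0+1=1 → 16/17 = 0.9412
  class_2: TP=6, FN=2+4+1+0=7 → 6/13 = 0.4615
  class_3: TP=5, FN=3+1+2+3=9 → 5/14 = 0.3571
  class_4: TP=8, FN=2+1+0+3=6 → 8/14 = 0.5714
Weighted-recall = Σ (supportᵢ/N)·recallᵢ with N=71: (13/71)·0.7692 + (17/71)·0.9412 + (13/71)·0.4615 + (14/71)·0.3571 + (14/71)·0.5714 = 0.634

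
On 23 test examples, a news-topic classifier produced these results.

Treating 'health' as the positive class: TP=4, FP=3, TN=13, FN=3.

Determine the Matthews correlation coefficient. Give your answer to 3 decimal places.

MCC = (TP·TN − FP·FN) / √((TP+FP)(TP+FN)(TN+FP)(TN+FN))
Numerator = 4·13 − 3·3 = 43
Denominator = √(7·7·16·16) = √12544 = 112.0000
MCC = 43 / 112.0000 = 0.384

0.384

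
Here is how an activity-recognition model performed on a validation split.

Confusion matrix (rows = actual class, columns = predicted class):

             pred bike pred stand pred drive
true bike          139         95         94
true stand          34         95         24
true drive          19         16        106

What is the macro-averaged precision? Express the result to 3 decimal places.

Per-class precision (TP/(TP+FP)):
  bike: TP=139, FP=34+19=53 → 139/192 = 0.7240
  stand: TP=95, FP=95+16=111 → 95/206 = 0.4612
  drive: TP=106, FP=94+24=118 → 106/224 = 0.4732
Macro-precision = mean = (0.7240 + 0.4612 + 0.4732) / 3 = 0.553

0.553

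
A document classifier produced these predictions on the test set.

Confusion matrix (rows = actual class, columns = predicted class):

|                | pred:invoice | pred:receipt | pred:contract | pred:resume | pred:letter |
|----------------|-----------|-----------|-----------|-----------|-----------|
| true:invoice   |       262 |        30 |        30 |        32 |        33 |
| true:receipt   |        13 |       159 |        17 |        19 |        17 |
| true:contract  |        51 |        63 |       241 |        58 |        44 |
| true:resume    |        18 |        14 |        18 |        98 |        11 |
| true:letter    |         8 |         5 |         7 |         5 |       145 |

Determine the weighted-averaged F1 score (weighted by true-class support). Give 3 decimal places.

0.648

Per-class F1 score (2·TP/(2·TP+FP+FN)):
  invoice: TP=262, FP=13+51+18+8=90, FN=30+30+32+33=125 → 524/739 = 0.7091
  receipt: TP=159, FP=30+63+14+5=112, FN=13+17+19+17=66 → 318/496 = 0.6411
  contract: TP=241, FP=30+17+18+7=72, FN=51+63+58+44=216 → 482/770 = 0.6260
  resume: TP=98, FP=32+19+58+5=114, FN=18+14+18+11=61 → 196/371 = 0.5283
  letter: TP=145, FP=33+17+44+11=105, FN=8+5+7+5=25 → 290/420 = 0.6905
Weighted-F1 score = Σ (supportᵢ/N)·F1 scoreᵢ with N=1398: (387/1398)·0.7091 + (225/1398)·0.6411 + (457/1398)·0.6260 + (159/1398)·0.5283 + (170/1398)·0.6905 = 0.648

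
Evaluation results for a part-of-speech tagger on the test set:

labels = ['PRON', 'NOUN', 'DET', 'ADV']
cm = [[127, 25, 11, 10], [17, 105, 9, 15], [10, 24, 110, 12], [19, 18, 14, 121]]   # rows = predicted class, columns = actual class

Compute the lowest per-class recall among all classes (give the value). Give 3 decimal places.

Per-class recall (TP/(TP+FN)):
  PRON: TP=127, FN=17+10+19=46 → 127/173 = 0.7341
  NOUN: TP=105, FN=25+24+18=67 → 105/172 = 0.6105
  DET: TP=110, FN=11+9+14=34 → 110/144 = 0.7639
  ADV: TP=121, FN=10+15+12=37 → 121/158 = 0.7658
Lowest is class 'NOUN' with recall = 0.610.

0.610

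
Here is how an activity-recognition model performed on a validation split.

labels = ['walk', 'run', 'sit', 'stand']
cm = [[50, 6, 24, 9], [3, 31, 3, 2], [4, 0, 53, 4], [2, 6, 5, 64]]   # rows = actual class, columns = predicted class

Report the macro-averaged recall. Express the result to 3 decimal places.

Per-class recall (TP/(TP+FN)):
  walk: TP=50, FN=6+24+9=39 → 50/89 = 0.5618
  run: TP=31, FN=3+3+2=8 → 31/39 = 0.7949
  sit: TP=53, FN=4+0+4=8 → 53/61 = 0.8689
  stand: TP=64, FN=2+6+5=13 → 64/77 = 0.8312
Macro-recall = mean = (0.5618 + 0.7949 + 0.8689 + 0.8312) / 4 = 0.764

0.764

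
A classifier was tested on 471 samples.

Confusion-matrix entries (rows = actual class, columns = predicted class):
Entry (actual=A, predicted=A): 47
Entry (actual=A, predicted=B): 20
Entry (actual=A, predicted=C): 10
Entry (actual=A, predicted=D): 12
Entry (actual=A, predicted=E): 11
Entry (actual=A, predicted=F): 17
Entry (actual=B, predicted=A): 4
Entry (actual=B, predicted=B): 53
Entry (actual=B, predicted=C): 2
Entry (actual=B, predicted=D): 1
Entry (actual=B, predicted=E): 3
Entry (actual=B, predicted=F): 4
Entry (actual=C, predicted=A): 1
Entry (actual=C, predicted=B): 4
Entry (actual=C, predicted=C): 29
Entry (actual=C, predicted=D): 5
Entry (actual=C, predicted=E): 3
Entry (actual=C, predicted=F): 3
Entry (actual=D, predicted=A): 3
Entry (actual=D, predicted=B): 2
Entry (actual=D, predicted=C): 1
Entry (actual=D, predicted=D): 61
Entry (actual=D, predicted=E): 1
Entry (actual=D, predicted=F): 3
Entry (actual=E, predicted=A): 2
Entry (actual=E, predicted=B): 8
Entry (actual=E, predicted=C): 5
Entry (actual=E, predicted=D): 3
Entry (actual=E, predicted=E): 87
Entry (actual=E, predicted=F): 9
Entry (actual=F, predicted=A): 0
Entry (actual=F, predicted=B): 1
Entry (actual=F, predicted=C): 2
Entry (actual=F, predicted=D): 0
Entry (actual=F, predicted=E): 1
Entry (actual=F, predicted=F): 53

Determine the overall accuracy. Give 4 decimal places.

0.7006

Accuracy = trace / total = (47+53+29+61+87+53=330) / 471 = 330/471 = 0.7006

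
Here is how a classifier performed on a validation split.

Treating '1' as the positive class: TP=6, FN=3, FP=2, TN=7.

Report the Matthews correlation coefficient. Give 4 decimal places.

0.4472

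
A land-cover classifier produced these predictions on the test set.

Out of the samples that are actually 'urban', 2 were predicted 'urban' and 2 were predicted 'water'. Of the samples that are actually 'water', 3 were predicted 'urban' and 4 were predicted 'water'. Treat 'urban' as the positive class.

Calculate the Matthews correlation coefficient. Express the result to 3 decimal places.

MCC = (TP·TN − FP·FN) / √((TP+FP)(TP+FN)(TN+FP)(TN+FN))
Numerator = 2·4 − 3·2 = 2
Denominator = √(5·4·7·6) = √840 = 28.9828
MCC = 2 / 28.9828 = 0.069

0.069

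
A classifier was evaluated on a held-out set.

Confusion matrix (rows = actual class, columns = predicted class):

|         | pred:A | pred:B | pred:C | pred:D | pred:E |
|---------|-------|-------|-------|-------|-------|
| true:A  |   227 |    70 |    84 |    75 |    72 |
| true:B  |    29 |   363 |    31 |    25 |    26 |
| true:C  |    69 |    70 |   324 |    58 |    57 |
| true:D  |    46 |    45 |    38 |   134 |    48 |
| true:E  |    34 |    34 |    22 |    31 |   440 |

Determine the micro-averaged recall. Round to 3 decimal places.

Micro-averaging pools counts across classes: ΣTP=1488, ΣFP=964, ΣFN=964.
Micro-recall = TP/(TP+FN) on pooled counts = 0.607 (equals overall accuracy in single-label multiclass).

0.607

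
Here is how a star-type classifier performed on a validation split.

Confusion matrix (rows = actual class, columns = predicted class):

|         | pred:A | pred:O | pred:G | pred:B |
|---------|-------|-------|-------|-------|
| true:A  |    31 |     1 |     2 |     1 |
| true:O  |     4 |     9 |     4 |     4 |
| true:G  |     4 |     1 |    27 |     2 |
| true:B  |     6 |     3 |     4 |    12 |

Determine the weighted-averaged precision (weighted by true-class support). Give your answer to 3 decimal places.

0.680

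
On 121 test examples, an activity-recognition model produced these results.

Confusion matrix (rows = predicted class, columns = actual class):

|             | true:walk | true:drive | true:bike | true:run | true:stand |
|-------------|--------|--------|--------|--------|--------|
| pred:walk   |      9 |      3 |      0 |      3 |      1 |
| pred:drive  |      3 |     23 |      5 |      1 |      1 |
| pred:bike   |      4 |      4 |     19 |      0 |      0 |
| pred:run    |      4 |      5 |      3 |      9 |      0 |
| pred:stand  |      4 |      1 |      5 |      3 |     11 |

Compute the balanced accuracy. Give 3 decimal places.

0.603

Balanced accuracy = mean of per-class recall.
  walk: recall = 9/24 = 0.3750
  drive: recall = 23/36 = 0.6389
  bike: recall = 19/32 = 0.5938
  run: recall = 9/16 = 0.5625
  stand: recall = 11/13 = 0.8462
Mean = (0.3750 + 0.6389 + 0.5938 + 0.5625 + 0.8462) / 5 = 0.603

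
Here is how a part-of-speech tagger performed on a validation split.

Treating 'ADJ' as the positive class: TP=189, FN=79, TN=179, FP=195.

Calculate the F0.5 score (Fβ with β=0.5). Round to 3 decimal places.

0.524

Fβ = (1+β²)·TP / ((1+β²)·TP + β²·FN + FP), with β²=1/4
= 1.25·189 / (1.25·189 + 0.25·79 + 195) = 0.524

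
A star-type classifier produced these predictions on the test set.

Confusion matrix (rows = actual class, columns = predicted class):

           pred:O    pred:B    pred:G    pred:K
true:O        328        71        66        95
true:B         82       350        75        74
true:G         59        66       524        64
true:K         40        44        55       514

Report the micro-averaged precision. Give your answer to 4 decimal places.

Micro-averaging pools counts across classes: ΣTP=1716, ΣFP=791, ΣFN=791.
Micro-precision = TP/(TP+FP) on pooled counts = 0.6845 (equals overall accuracy in single-label multiclass).

0.6845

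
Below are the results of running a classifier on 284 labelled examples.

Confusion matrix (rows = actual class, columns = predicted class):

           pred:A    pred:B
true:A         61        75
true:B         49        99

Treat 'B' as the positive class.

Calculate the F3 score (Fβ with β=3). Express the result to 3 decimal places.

0.657

Fβ = (1+β²)·TP / ((1+β²)·TP + β²·FN + FP), with β²=9
= 10·99 / (10·99 + 9·49 + 75) = 0.657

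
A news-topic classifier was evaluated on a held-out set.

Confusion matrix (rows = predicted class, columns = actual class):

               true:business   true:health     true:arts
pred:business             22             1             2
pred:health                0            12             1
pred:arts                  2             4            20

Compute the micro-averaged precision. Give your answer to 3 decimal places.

Micro-averaging pools counts across classes: ΣTP=54, ΣFP=10, ΣFN=10.
Micro-precision = TP/(TP+FP) on pooled counts = 0.844 (equals overall accuracy in single-label multiclass).

0.844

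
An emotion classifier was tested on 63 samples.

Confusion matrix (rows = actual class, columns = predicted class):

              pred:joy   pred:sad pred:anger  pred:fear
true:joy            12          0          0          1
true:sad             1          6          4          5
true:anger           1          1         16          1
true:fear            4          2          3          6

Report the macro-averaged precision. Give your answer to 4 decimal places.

Per-class precision (TP/(TP+FP)):
  joy: TP=12, FP=1+1+4=6 → 12/18 = 0.66667
  sad: TP=6, FP=0+1+2=3 → 6/9 = 0.66667
  anger: TP=16, FP=0+4+3=7 → 16/23 = 0.69565
  fear: TP=6, FP=1+5+1=7 → 6/13 = 0.46154
Macro-precision = mean = (0.66667 + 0.66667 + 0.69565 + 0.46154) / 4 = 0.6226

0.6226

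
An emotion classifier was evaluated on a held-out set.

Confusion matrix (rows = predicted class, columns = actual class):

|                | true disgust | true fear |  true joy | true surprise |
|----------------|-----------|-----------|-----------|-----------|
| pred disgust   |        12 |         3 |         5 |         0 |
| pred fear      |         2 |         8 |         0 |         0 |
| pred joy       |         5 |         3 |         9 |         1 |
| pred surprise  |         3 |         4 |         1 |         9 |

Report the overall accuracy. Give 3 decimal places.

0.585

Accuracy = trace / total = (12+8+9+9=38) / 65 = 38/65 = 0.585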